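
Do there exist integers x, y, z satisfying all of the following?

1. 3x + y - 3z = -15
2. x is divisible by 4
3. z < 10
Yes

Take x = 0, y = 0, z = 5. Substituting into each constraint:
  (1) 3(0) + 0 - 3(5) = -15 ✓
  (2) 0 = 4 × 0, remainder 0 ✓
  (3) 5 < 10 ✓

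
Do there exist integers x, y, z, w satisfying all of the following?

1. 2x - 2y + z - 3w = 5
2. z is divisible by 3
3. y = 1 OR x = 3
Yes

Take x = 2, y = 1, z = 0, w = -1. Substituting into each constraint:
  (1) 2(2) - 2(1) + 0 - 3(-1) = 5 ✓
  (2) 0 = 3 × 0, remainder 0 ✓
  (3) y = 1, target 1 ✓ (first branch holds)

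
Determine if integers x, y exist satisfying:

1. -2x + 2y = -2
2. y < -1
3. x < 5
Yes

Take x = -1, y = -2. Substituting into each constraint:
  (1) -2(-1) + 2(-2) = -2 ✓
  (2) -2 < -1 ✓
  (3) -1 < 5 ✓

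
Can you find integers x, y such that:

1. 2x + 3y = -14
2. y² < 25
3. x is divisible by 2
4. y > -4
Yes

Take x = -4, y = -2. Substituting into each constraint:
  (1) 2(-4) + 3(-2) = -14 ✓
  (2) y² = (-2)² = 4, and 4 < 25 ✓
  (3) -4 = 2 × -2, remainder 0 ✓
  (4) -2 > -4 ✓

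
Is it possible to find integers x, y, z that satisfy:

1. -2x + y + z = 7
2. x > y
Yes

Take x = 0, y = -1, z = 8. Substituting into each constraint:
  (1) -2(0) + (-1) + 8 = 7 ✓
  (2) 0 > -1 ✓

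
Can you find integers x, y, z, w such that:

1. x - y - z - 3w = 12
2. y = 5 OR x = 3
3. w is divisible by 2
Yes

Take x = 3, y = -9, z = 0, w = 0. Substituting into each constraint:
  (1) 3 + 9 + 0 - 3(0) = 12 ✓
  (2) x = 3, target 3 ✓ (second branch holds)
  (3) 0 = 2 × 0, remainder 0 ✓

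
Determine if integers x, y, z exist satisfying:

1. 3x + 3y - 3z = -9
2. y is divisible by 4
Yes

Take x = -3, y = 0, z = 0. Substituting into each constraint:
  (1) 3(-3) + 3(0) - 3(0) = -9 ✓
  (2) 0 = 4 × 0, remainder 0 ✓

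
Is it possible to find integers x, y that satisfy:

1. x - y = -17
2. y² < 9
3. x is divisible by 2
Yes

Take x = -16, y = 1. Substituting into each constraint:
  (1) (-16) + (-1) = -17 ✓
  (2) y² = (1)² = 1, and 1 < 9 ✓
  (3) -16 = 2 × -8, remainder 0 ✓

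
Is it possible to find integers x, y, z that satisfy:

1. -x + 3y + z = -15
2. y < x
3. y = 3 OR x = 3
Yes

Take x = 3, y = 2, z = -18. Substituting into each constraint:
  (1) (-3) + 3(2) + (-18) = -15 ✓
  (2) 2 < 3 ✓
  (3) x = 3, target 3 ✓ (second branch holds)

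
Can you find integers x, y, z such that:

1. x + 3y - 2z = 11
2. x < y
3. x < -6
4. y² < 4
Yes

Take x = -7, y = 0, z = -9. Substituting into each constraint:
  (1) (-7) + 3(0) - 2(-9) = 11 ✓
  (2) -7 < 0 ✓
  (3) -7 < -6 ✓
  (4) y² = (0)² = 0, and 0 < 4 ✓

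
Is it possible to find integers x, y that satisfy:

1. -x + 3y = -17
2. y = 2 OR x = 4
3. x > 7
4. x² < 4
No

A contradictory subset is {x > 7, x² < 4}. No integer assignment can satisfy these jointly:

  - x > 7: bounds one variable relative to a constant
  - x² < 4: restricts x to |x| ≤ 1

Direct contradiction: the bounds on x require x ≥ 8 and x ≤ 1 simultaneously, which is empty.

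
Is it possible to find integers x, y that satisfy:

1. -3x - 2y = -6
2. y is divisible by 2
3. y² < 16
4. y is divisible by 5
Yes

Take x = 2, y = 0. Substituting into each constraint:
  (1) -3(2) - 2(0) = -6 ✓
  (2) 0 = 2 × 0, remainder 0 ✓
  (3) y² = (0)² = 0, and 0 < 16 ✓
  (4) 0 = 5 × 0, remainder 0 ✓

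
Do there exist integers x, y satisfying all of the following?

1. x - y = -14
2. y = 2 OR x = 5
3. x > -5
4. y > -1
Yes

Take x = 5, y = 19. Substituting into each constraint:
  (1) 5 + (-19) = -14 ✓
  (2) x = 5, target 5 ✓ (second branch holds)
  (3) 5 > -5 ✓
  (4) 19 > -1 ✓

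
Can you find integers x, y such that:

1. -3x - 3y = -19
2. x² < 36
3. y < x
No

Even the single constraint (-3x - 3y = -19) is infeasible over the integers.

  - -3x - 3y = -19: every term on the left is divisible by 3, so the LHS ≡ 0 (mod 3), but the RHS -19 is not — no integer solution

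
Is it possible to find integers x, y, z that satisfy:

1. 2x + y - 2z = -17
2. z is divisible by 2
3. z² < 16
Yes

Take x = 0, y = -17, z = 0. Substituting into each constraint:
  (1) 2(0) + (-17) - 2(0) = -17 ✓
  (2) 0 = 2 × 0, remainder 0 ✓
  (3) z² = (0)² = 0, and 0 < 16 ✓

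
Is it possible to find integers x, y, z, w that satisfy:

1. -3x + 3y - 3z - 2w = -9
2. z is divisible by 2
Yes

Take x = 3, y = 0, z = 0, w = 0. Substituting into each constraint:
  (1) -3(3) + 3(0) - 3(0) - 2(0) = -9 ✓
  (2) 0 = 2 × 0, remainder 0 ✓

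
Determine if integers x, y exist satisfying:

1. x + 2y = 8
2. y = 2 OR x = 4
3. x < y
No

The full constraint system is jointly infeasible over the integers. Each constraint and what it forces:

  - x + 2y = 8: is a linear equation tying the variables together
  - y = 2 OR x = 4: forces a choice: either y = 2 or x = 4
  - x < y: bounds one variable relative to another variable

Split on the disjunction (y = 2 OR x = 4):
  • If y = 2: the equation forces x = 4, giving (y, x) = (2, 4), which violates y > x.
  • If x = 4: the equation forces y = 2, giving (x, y) = (4, 2), which violates y > x.
Both branches are infeasible, so the system has no integer solution.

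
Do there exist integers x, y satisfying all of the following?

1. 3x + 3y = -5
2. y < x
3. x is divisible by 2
No

Even the single constraint (3x + 3y = -5) is infeasible over the integers.

  - 3x + 3y = -5: every term on the left is divisible by 3, so the LHS ≡ 0 (mod 3), but the RHS -5 is not — no integer solution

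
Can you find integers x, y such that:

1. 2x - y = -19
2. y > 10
Yes

Take x = -4, y = 11. Substituting into each constraint:
  (1) 2(-4) + (-11) = -19 ✓
  (2) 11 > 10 ✓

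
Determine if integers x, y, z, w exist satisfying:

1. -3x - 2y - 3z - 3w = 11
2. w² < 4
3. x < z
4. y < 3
Yes

Take x = -1, y = -4, z = 0, w = 0. Substituting into each constraint:
  (1) -3(-1) - 2(-4) - 3(0) - 3(0) = 11 ✓
  (2) w² = (0)² = 0, and 0 < 4 ✓
  (3) -1 < 0 ✓
  (4) -4 < 3 ✓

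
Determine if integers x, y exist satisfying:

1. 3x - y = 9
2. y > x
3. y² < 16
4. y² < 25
No

A contradictory subset is {3x - y = 9, y > x, y² < 16}. No integer assignment can satisfy these jointly:

  - 3x - y = 9: is a linear equation tying the variables together
  - y > x: bounds one variable relative to another variable
  - y² < 16: restricts y to |y| ≤ 3

The bounds confine y to {-3, -2, -1, 0, 1, 2, 3}. For each value, substitute into the equation:
  • y = -3: the equation forces x = 2, but y > x fails since -3 ≤ 2.
  • y = -2: the equation gives 3x = 7, so x would not be an integer.
  • y = -1: the equation gives 3x = 8, so x would not be an integer.
  • y = 0: the equation forces x = 3, but y > x fails since 0 ≤ 3.
  • y = 1: the equation gives 3x = 10, so x would not be an integer.
  • y = 2: the equation gives 3x = 11, so x would not be an integer.
  • y = 3: the equation forces x = 4, but y > x fails since 3 ≤ 4.
Every case fails, so no integer solution exists.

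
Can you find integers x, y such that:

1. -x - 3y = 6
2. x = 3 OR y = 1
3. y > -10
Yes

Take x = 3, y = -3. Substituting into each constraint:
  (1) (-3) - 3(-3) = 6 ✓
  (2) x = 3, target 3 ✓ (first branch holds)
  (3) -3 > -10 ✓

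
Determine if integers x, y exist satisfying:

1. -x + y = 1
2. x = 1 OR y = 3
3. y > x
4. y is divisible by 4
No

The full constraint system is jointly infeasible over the integers. Each constraint and what it forces:

  - -x + y = 1: is a linear equation tying the variables together
  - x = 1 OR y = 3: forces a choice: either x = 1 or y = 3
  - y > x: bounds one variable relative to another variable
  - y is divisible by 4: restricts y to multiples of 4

Split on the disjunction (x = 1 OR y = 3):
  • If x = 1: with x = 1, writing y = 4y', every remaining term of the linear equation is divisible by 4, so the left side is ≡ 0 (mod 4); but the right side 2 ≡ 2 (mod 4). No integers can satisfy it.
  • If y = 3: this contradicts the divisibility constraint — 3 is not a multiple of 4.
Both branches are infeasible, so the system has no integer solution.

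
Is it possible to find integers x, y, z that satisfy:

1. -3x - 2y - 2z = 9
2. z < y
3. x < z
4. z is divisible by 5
Yes

Take x = -5, y = 3, z = 0. Substituting into each constraint:
  (1) -3(-5) - 2(3) - 2(0) = 9 ✓
  (2) 0 < 3 ✓
  (3) -5 < 0 ✓
  (4) 0 = 5 × 0, remainder 0 ✓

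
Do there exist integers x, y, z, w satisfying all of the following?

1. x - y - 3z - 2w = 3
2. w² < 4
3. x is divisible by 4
Yes

Take x = 0, y = -5, z = 0, w = 1. Substituting into each constraint:
  (1) 0 + 5 - 3(0) - 2(1) = 3 ✓
  (2) w² = (1)² = 1, and 1 < 4 ✓
  (3) 0 = 4 × 0, remainder 0 ✓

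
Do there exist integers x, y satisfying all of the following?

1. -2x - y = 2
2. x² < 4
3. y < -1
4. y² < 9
Yes

Take x = 0, y = -2. Substituting into each constraint:
  (1) -2(0) + 2 = 2 ✓
  (2) x² = (0)² = 0, and 0 < 4 ✓
  (3) -2 < -1 ✓
  (4) y² = (-2)² = 4, and 4 < 9 ✓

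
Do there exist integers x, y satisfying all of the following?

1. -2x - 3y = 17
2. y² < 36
Yes

Take x = -7, y = -1. Substituting into each constraint:
  (1) -2(-7) - 3(-1) = 17 ✓
  (2) y² = (-1)² = 1, and 1 < 36 ✓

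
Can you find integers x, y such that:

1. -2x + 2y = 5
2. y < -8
No

Even the single constraint (-2x + 2y = 5) is infeasible over the integers.

  - -2x + 2y = 5: every term on the left is divisible by 2, so the LHS ≡ 0 (mod 2), but the RHS 5 is not — no integer solution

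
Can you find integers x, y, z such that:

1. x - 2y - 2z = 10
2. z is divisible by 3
Yes

Take x = 0, y = -5, z = 0. Substituting into each constraint:
  (1) 0 - 2(-5) - 2(0) = 10 ✓
  (2) 0 = 3 × 0, remainder 0 ✓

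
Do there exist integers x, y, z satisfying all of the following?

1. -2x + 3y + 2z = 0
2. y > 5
Yes

Take x = 9, y = 6, z = 0. Substituting into each constraint:
  (1) -2(9) + 3(6) + 2(0) = 0 ✓
  (2) 6 > 5 ✓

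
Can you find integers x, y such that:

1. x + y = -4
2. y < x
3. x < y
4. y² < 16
No

A contradictory subset is {y < x, x < y}. No integer assignment can satisfy these jointly:

  - y < x: bounds one variable relative to another variable
  - x < y: bounds one variable relative to another variable

Direct contradiction: x > y and y > x cannot both hold.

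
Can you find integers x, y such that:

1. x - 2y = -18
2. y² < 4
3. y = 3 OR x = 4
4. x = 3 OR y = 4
No

The full constraint system is jointly infeasible over the integers. Each constraint and what it forces:

  - x - 2y = -18: is a linear equation tying the variables together
  - y² < 4: restricts y to |y| ≤ 1
  - y = 3 OR x = 4: forces a choice: either y = 3 or x = 4
  - x = 3 OR y = 4: forces a choice: either x = 3 or y = 4

The bounds confine y to {-1, 0, 1}. For each value, substitute into the equation:
  • y = -1: the equation forces x = -20, but neither branch of (y = 3 OR x = 4) holds.
  • y = 0: the equation forces x = -18, but neither branch of (y = 3 OR x = 4) holds.
  • y = 1: the equation forces x = -16, but neither branch of (y = 3 OR x = 4) holds.
Every case fails, so no integer solution exists.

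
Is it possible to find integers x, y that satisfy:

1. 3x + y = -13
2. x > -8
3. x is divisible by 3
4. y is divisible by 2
Yes

Take x = -3, y = -4. Substituting into each constraint:
  (1) 3(-3) + (-4) = -13 ✓
  (2) -3 > -8 ✓
  (3) -3 = 3 × -1, remainder 0 ✓
  (4) -4 = 2 × -2, remainder 0 ✓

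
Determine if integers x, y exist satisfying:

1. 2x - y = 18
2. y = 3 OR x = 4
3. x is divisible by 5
No

The full constraint system is jointly infeasible over the integers. Each constraint and what it forces:

  - 2x - y = 18: is a linear equation tying the variables together
  - y = 3 OR x = 4: forces a choice: either y = 3 or x = 4
  - x is divisible by 5: restricts x to multiples of 5

Split on the disjunction (y = 3 OR x = 4):
  • If y = 3: with y = 3, writing x = 5x', every remaining term of the linear equation is divisible by 10, so the left side is ≡ 0 (mod 10); but the right side 21 ≡ 1 (mod 10). No integers can satisfy it.
  • If x = 4: this contradicts the divisibility constraint — 4 is not a multiple of 5.
Both branches are infeasible, so the system has no integer solution.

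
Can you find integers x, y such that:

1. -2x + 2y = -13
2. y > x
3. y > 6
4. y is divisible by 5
No

Even the single constraint (-2x + 2y = -13) is infeasible over the integers.

  - -2x + 2y = -13: every term on the left is divisible by 2, so the LHS ≡ 0 (mod 2), but the RHS -13 is not — no integer solution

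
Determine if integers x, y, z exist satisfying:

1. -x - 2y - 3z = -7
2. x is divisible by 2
Yes

Take x = 0, y = 2, z = 1. Substituting into each constraint:
  (1) 0 - 2(2) - 3(1) = -7 ✓
  (2) 0 = 2 × 0, remainder 0 ✓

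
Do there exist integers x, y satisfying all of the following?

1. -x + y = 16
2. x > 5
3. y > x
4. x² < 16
No

A contradictory subset is {x > 5, x² < 16}. No integer assignment can satisfy these jointly:

  - x > 5: bounds one variable relative to a constant
  - x² < 16: restricts x to |x| ≤ 3

Direct contradiction: the bounds on x require x ≥ 6 and x ≤ 3 simultaneously, which is empty.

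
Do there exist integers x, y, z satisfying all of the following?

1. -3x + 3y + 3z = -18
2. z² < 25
Yes

Take x = 6, y = 0, z = 0. Substituting into each constraint:
  (1) -3(6) + 3(0) + 3(0) = -18 ✓
  (2) z² = (0)² = 0, and 0 < 25 ✓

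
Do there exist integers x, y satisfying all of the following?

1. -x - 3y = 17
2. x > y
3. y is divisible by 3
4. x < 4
Yes

Take x = 1, y = -6. Substituting into each constraint:
  (1) (-1) - 3(-6) = 17 ✓
  (2) 1 > -6 ✓
  (3) -6 = 3 × -2, remainder 0 ✓
  (4) 1 < 4 ✓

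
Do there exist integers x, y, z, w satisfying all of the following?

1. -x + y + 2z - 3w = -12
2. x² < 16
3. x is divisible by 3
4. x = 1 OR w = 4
Yes

Take x = 3, y = 3, z = 0, w = 4. Substituting into each constraint:
  (1) (-3) + 3 + 2(0) - 3(4) = -12 ✓
  (2) x² = (3)² = 9, and 9 < 16 ✓
  (3) 3 = 3 × 1, remainder 0 ✓
  (4) w = 4, target 4 ✓ (second branch holds)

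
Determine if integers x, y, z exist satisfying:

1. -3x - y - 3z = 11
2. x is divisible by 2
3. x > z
Yes

Take x = 0, y = -8, z = -1. Substituting into each constraint:
  (1) -3(0) + 8 - 3(-1) = 11 ✓
  (2) 0 = 2 × 0, remainder 0 ✓
  (3) 0 > -1 ✓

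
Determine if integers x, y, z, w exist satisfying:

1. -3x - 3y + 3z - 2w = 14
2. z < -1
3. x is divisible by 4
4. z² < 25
Yes

Take x = 0, y = 0, z = -2, w = -10. Substituting into each constraint:
  (1) -3(0) - 3(0) + 3(-2) - 2(-10) = 14 ✓
  (2) -2 < -1 ✓
  (3) 0 = 4 × 0, remainder 0 ✓
  (4) z² = (-2)² = 4, and 4 < 25 ✓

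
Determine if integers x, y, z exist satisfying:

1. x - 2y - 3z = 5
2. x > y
Yes

Take x = 0, y = -1, z = -1. Substituting into each constraint:
  (1) 0 - 2(-1) - 3(-1) = 5 ✓
  (2) 0 > -1 ✓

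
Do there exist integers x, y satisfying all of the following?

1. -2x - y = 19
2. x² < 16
Yes

Take x = 0, y = -19. Substituting into each constraint:
  (1) -2(0) + 19 = 19 ✓
  (2) x² = (0)² = 0, and 0 < 16 ✓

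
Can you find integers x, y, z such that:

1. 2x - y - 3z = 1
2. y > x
Yes

Take x = 2, y = 3, z = 0. Substituting into each constraint:
  (1) 2(2) + (-3) - 3(0) = 1 ✓
  (2) 3 > 2 ✓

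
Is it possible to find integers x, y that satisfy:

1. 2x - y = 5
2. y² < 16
Yes

Take x = 3, y = 1. Substituting into each constraint:
  (1) 2(3) + (-1) = 5 ✓
  (2) y² = (1)² = 1, and 1 < 16 ✓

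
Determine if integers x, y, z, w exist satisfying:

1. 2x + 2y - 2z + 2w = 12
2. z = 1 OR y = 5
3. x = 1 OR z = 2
Yes

Take x = 1, y = 5, z = 0, w = 0. Substituting into each constraint:
  (1) 2(1) + 2(5) - 2(0) + 2(0) = 12 ✓
  (2) y = 5, target 5 ✓ (second branch holds)
  (3) x = 1, target 1 ✓ (first branch holds)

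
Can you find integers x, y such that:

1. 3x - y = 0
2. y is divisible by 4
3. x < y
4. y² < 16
No

The full constraint system is jointly infeasible over the integers. Each constraint and what it forces:

  - 3x - y = 0: is a linear equation tying the variables together
  - y is divisible by 4: restricts y to multiples of 4
  - x < y: bounds one variable relative to another variable
  - y² < 16: restricts y to |y| ≤ 3

The bounds confine y to {0} with 4 | y. For each value, substitute into the equation:
  • y = 0: the equation forces x = 0, but y > x fails since 0 ≤ 0.
Every case fails, so no integer solution exists.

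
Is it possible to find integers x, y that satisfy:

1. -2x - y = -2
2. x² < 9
Yes

Take x = 1, y = 0. Substituting into each constraint:
  (1) -2(1) + 0 = -2 ✓
  (2) x² = (1)² = 1, and 1 < 9 ✓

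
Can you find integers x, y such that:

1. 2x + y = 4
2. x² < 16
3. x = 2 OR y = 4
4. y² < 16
Yes

Take x = 2, y = 0. Substituting into each constraint:
  (1) 2(2) + 0 = 4 ✓
  (2) x² = (2)² = 4, and 4 < 16 ✓
  (3) x = 2, target 2 ✓ (first branch holds)
  (4) y² = (0)² = 0, and 0 < 16 ✓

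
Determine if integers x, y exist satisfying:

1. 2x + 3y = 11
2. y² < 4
Yes

Take x = 4, y = 1. Substituting into each constraint:
  (1) 2(4) + 3(1) = 11 ✓
  (2) y² = (1)² = 1, and 1 < 4 ✓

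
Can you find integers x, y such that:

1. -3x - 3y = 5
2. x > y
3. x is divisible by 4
No

Even the single constraint (-3x - 3y = 5) is infeasible over the integers.

  - -3x - 3y = 5: every term on the left is divisible by 3, so the LHS ≡ 0 (mod 3), but the RHS 5 is not — no integer solution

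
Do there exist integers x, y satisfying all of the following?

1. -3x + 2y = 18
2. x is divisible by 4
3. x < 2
Yes

Take x = 0, y = 9. Substituting into each constraint:
  (1) -3(0) + 2(9) = 18 ✓
  (2) 0 = 4 × 0, remainder 0 ✓
  (3) 0 < 2 ✓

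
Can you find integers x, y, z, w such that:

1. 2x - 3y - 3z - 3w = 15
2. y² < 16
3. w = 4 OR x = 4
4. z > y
Yes

Take x = 6, y = -3, z = -2, w = 4. Substituting into each constraint:
  (1) 2(6) - 3(-3) - 3(-2) - 3(4) = 15 ✓
  (2) y² = (-3)² = 9, and 9 < 16 ✓
  (3) w = 4, target 4 ✓ (first branch holds)
  (4) -2 > -3 ✓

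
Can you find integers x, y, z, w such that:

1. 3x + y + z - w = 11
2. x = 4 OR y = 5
Yes

Take x = 4, y = 0, z = 0, w = 1. Substituting into each constraint:
  (1) 3(4) + 0 + 0 + (-1) = 11 ✓
  (2) x = 4, target 4 ✓ (first branch holds)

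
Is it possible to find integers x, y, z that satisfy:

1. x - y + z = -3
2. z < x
Yes

Take x = 0, y = 2, z = -1. Substituting into each constraint:
  (1) 0 + (-2) + (-1) = -3 ✓
  (2) -1 < 0 ✓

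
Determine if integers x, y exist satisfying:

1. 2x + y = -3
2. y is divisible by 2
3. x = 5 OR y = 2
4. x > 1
No

A contradictory subset is {2x + y = -3, y is divisible by 2}. No integer assignment can satisfy these jointly:

  - 2x + y = -3: is a linear equation tying the variables together
  - y is divisible by 2: restricts y to multiples of 2

Modular obstruction: writing y = 2y', every remaining term of the linear equation is divisible by 2, so the left side is ≡ 0 (mod 2); but the right side -3 ≡ 1 (mod 2). No integers can satisfy it.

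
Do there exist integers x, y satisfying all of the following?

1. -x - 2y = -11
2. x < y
Yes

Take x = 3, y = 4. Substituting into each constraint:
  (1) (-3) - 2(4) = -11 ✓
  (2) 3 < 4 ✓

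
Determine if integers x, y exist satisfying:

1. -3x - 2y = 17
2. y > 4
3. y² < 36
Yes

Take x = -9, y = 5. Substituting into each constraint:
  (1) -3(-9) - 2(5) = 17 ✓
  (2) 5 > 4 ✓
  (3) y² = (5)² = 25, and 25 < 36 ✓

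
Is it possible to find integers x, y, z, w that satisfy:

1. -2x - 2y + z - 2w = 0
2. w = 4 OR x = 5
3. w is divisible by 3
Yes

Take x = 5, y = -5, z = 0, w = 0. Substituting into each constraint:
  (1) -2(5) - 2(-5) + 0 - 2(0) = 0 ✓
  (2) x = 5, target 5 ✓ (second branch holds)
  (3) 0 = 3 × 0, remainder 0 ✓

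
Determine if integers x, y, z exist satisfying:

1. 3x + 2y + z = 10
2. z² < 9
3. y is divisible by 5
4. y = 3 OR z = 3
No

A contradictory subset is {z² < 9, y is divisible by 5, y = 3 OR z = 3}. No integer assignment can satisfy these jointly:

  - z² < 9: restricts z to |z| ≤ 2
  - y is divisible by 5: restricts y to multiples of 5
  - y = 3 OR z = 3: forces a choice: either y = 3 or z = 3

Split on the disjunction (y = 3 OR z = 3):
  • If y = 3: this contradicts the divisibility constraint — 3 is not a multiple of 5.
  • If z = 3: this contradicts z² < 9, which requires |z| ≤ 2.
Both branches are infeasible, so the system has no integer solution.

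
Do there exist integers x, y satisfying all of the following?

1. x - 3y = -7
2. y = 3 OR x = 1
Yes

Take x = 2, y = 3. Substituting into each constraint:
  (1) 2 - 3(3) = -7 ✓
  (2) y = 3, target 3 ✓ (first branch holds)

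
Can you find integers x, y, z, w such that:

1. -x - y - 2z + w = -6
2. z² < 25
Yes

Take x = 0, y = 0, z = 0, w = -6. Substituting into each constraint:
  (1) 0 + 0 - 2(0) + (-6) = -6 ✓
  (2) z² = (0)² = 0, and 0 < 25 ✓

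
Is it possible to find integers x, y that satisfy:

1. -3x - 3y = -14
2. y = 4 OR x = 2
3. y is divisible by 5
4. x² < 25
No

Even the single constraint (-3x - 3y = -14) is infeasible over the integers.

  - -3x - 3y = -14: every term on the left is divisible by 3, so the LHS ≡ 0 (mod 3), but the RHS -14 is not — no integer solution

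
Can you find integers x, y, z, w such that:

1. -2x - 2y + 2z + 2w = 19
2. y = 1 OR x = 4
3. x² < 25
No

Even the single constraint (-2x - 2y + 2z + 2w = 19) is infeasible over the integers.

  - -2x - 2y + 2z + 2w = 19: every term on the left is divisible by 2, so the LHS ≡ 0 (mod 2), but the RHS 19 is not — no integer solution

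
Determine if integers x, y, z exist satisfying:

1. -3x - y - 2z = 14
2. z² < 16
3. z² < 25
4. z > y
Yes

Take x = -6, y = 0, z = 2. Substituting into each constraint:
  (1) -3(-6) + 0 - 2(2) = 14 ✓
  (2) z² = (2)² = 4, and 4 < 16 ✓
  (3) z² = (2)² = 4, and 4 < 25 ✓
  (4) 2 > 0 ✓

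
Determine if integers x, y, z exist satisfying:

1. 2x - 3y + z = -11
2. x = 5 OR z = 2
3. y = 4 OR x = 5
Yes

Take x = 5, y = 7, z = 0. Substituting into each constraint:
  (1) 2(5) - 3(7) + 0 = -11 ✓
  (2) x = 5, target 5 ✓ (first branch holds)
  (3) x = 5, target 5 ✓ (second branch holds)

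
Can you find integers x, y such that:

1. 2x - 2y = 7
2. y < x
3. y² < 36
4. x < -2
No

Even the single constraint (2x - 2y = 7) is infeasible over the integers.

  - 2x - 2y = 7: every term on the left is divisible by 2, so the LHS ≡ 0 (mod 2), but the RHS 7 is not — no integer solution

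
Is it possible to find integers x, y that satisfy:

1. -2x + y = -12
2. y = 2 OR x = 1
Yes

Take x = 7, y = 2. Substituting into each constraint:
  (1) -2(7) + 2 = -12 ✓
  (2) y = 2, target 2 ✓ (first branch holds)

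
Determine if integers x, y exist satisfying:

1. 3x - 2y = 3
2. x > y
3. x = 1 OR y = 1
Yes

Take x = 1, y = 0. Substituting into each constraint:
  (1) 3(1) - 2(0) = 3 ✓
  (2) 1 > 0 ✓
  (3) x = 1, target 1 ✓ (first branch holds)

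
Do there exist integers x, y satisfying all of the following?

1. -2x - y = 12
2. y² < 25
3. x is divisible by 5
Yes

Take x = -5, y = -2. Substituting into each constraint:
  (1) -2(-5) + 2 = 12 ✓
  (2) y² = (-2)² = 4, and 4 < 25 ✓
  (3) -5 = 5 × -1, remainder 0 ✓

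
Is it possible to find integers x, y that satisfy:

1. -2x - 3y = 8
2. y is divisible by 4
Yes

Take x = -4, y = 0. Substituting into each constraint:
  (1) -2(-4) - 3(0) = 8 ✓
  (2) 0 = 4 × 0, remainder 0 ✓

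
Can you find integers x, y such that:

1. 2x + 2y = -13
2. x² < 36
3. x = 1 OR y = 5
No

Even the single constraint (2x + 2y = -13) is infeasible over the integers.

  - 2x + 2y = -13: every term on the left is divisible by 2, so the LHS ≡ 0 (mod 2), but the RHS -13 is not — no integer solution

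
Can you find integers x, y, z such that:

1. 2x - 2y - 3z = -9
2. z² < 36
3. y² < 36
Yes

Take x = 0, y = 0, z = 3. Substituting into each constraint:
  (1) 2(0) - 2(0) - 3(3) = -9 ✓
  (2) z² = (3)² = 9, and 9 < 36 ✓
  (3) y² = (0)² = 0, and 0 < 36 ✓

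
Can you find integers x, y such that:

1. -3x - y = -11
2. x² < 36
Yes

Take x = 0, y = 11. Substituting into each constraint:
  (1) -3(0) + (-11) = -11 ✓
  (2) x² = (0)² = 0, and 0 < 36 ✓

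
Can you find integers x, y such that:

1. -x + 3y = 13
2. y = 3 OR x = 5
Yes

Take x = 5, y = 6. Substituting into each constraint:
  (1) (-5) + 3(6) = 13 ✓
  (2) x = 5, target 5 ✓ (second branch holds)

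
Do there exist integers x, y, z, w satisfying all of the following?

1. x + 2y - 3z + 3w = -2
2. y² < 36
Yes

Take x = 0, y = 2, z = 2, w = 0. Substituting into each constraint:
  (1) 0 + 2(2) - 3(2) + 3(0) = -2 ✓
  (2) y² = (2)² = 4, and 4 < 36 ✓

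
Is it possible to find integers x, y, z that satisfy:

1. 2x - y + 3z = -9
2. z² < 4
Yes

Take x = -4, y = 1, z = 0. Substituting into each constraint:
  (1) 2(-4) + (-1) + 3(0) = -9 ✓
  (2) z² = (0)² = 0, and 0 < 4 ✓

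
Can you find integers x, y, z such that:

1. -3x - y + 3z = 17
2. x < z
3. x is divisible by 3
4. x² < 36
Yes

Take x = 0, y = -14, z = 1. Substituting into each constraint:
  (1) -3(0) + 14 + 3(1) = 17 ✓
  (2) 0 < 1 ✓
  (3) 0 = 3 × 0, remainder 0 ✓
  (4) x² = (0)² = 0, and 0 < 36 ✓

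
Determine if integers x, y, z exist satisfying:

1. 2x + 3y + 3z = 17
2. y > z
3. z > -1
Yes

Take x = 7, y = 1, z = 0. Substituting into each constraint:
  (1) 2(7) + 3(1) + 3(0) = 17 ✓
  (2) 1 > 0 ✓
  (3) 0 > -1 ✓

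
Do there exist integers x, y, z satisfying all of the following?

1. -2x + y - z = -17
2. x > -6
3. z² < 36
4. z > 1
Yes

Take x = 0, y = -15, z = 2. Substituting into each constraint:
  (1) -2(0) + (-15) + (-2) = -17 ✓
  (2) 0 > -6 ✓
  (3) z² = (2)² = 4, and 4 < 36 ✓
  (4) 2 > 1 ✓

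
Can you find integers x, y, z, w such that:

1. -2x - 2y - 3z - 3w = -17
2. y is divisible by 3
Yes

Take x = 7, y = 0, z = 1, w = 0. Substituting into each constraint:
  (1) -2(7) - 2(0) - 3(1) - 3(0) = -17 ✓
  (2) 0 = 3 × 0, remainder 0 ✓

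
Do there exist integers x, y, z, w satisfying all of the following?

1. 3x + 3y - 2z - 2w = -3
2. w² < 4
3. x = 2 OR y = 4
Yes

Take x = -5, y = 4, z = 0, w = 0. Substituting into each constraint:
  (1) 3(-5) + 3(4) - 2(0) - 2(0) = -3 ✓
  (2) w² = (0)² = 0, and 0 < 4 ✓
  (3) y = 4, target 4 ✓ (second branch holds)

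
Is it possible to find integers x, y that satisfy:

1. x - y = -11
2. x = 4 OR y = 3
Yes

Take x = 4, y = 15. Substituting into each constraint:
  (1) 4 + (-15) = -11 ✓
  (2) x = 4, target 4 ✓ (first branch holds)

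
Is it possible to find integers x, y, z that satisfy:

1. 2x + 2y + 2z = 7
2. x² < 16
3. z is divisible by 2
No

Even the single constraint (2x + 2y + 2z = 7) is infeasible over the integers.

  - 2x + 2y + 2z = 7: every term on the left is divisible by 2, so the LHS ≡ 0 (mod 2), but the RHS 7 is not — no integer solution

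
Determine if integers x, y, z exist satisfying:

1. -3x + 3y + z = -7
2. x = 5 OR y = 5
Yes

Take x = 0, y = 5, z = -22. Substituting into each constraint:
  (1) -3(0) + 3(5) + (-22) = -7 ✓
  (2) y = 5, target 5 ✓ (second branch holds)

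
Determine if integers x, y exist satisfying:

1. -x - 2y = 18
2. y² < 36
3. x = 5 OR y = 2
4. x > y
No

A contradictory subset is {-x - 2y = 18, x = 5 OR y = 2, x > y}. No integer assignment can satisfy these jointly:

  - -x - 2y = 18: is a linear equation tying the variables together
  - x = 5 OR y = 2: forces a choice: either x = 5 or y = 2
  - x > y: bounds one variable relative to another variable

Split on the disjunction (x = 5 OR y = 2):
  • If x = 5: with x = 5, every remaining term of the linear equation is divisible by 2, so the left side is ≡ 0 (mod 2); but the right side 23 ≡ 1 (mod 2). No integers can satisfy it.
  • If y = 2: the equation forces x = -22, giving (y, x) = (2, -22), which violates x > y.
Both branches are infeasible, so the system has no integer solution.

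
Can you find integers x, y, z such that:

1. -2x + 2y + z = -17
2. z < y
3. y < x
Yes

Take x = 1, y = 0, z = -15. Substituting into each constraint:
  (1) -2(1) + 2(0) + (-15) = -17 ✓
  (2) -15 < 0 ✓
  (3) 0 < 1 ✓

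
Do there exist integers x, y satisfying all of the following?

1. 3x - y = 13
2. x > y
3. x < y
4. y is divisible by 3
No

A contradictory subset is {x > y, x < y}. No integer assignment can satisfy these jointly:

  - x > y: bounds one variable relative to another variable
  - x < y: bounds one variable relative to another variable

Direct contradiction: x > y and y > x cannot both hold.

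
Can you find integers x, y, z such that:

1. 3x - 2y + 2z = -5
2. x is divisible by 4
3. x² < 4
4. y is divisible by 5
No

A contradictory subset is {3x - 2y + 2z = -5, x is divisible by 4}. No integer assignment can satisfy these jointly:

  - 3x - 2y + 2z = -5: is a linear equation tying the variables together
  - x is divisible by 4: restricts x to multiples of 4

Modular obstruction: writing x = 4x', every remaining term of the linear equation is divisible by 2, so the left side is ≡ 0 (mod 2); but the right side -5 ≡ 1 (mod 2). No integers can satisfy it.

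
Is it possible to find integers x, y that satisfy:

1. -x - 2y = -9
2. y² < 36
Yes

Take x = 1, y = 4. Substituting into each constraint:
  (1) (-1) - 2(4) = -9 ✓
  (2) y² = (4)² = 16, and 16 < 36 ✓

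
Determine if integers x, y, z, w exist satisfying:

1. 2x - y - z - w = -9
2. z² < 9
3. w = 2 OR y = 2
Yes

Take x = -3, y = 1, z = 0, w = 2. Substituting into each constraint:
  (1) 2(-3) + (-1) + 0 + (-2) = -9 ✓
  (2) z² = (0)² = 0, and 0 < 9 ✓
  (3) w = 2, target 2 ✓ (first branch holds)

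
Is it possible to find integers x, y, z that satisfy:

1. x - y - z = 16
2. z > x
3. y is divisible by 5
Yes

Take x = 0, y = -20, z = 4. Substituting into each constraint:
  (1) 0 + 20 + (-4) = 16 ✓
  (2) 4 > 0 ✓
  (3) -20 = 5 × -4, remainder 0 ✓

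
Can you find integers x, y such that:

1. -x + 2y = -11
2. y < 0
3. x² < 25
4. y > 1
No

A contradictory subset is {y < 0, y > 1}. No integer assignment can satisfy these jointly:

  - y < 0: bounds one variable relative to a constant
  - y > 1: bounds one variable relative to a constant

Direct contradiction: the bounds on y require y ≥ 2 and y ≤ -1 simultaneously, which is empty.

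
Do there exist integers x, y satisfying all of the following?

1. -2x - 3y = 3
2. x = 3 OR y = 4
Yes

Take x = 3, y = -3. Substituting into each constraint:
  (1) -2(3) - 3(-3) = 3 ✓
  (2) x = 3, target 3 ✓ (first branch holds)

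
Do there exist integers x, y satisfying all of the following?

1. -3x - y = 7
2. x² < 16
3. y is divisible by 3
No

A contradictory subset is {-3x - y = 7, y is divisible by 3}. No integer assignment can satisfy these jointly:

  - -3x - y = 7: is a linear equation tying the variables together
  - y is divisible by 3: restricts y to multiples of 3

Modular obstruction: writing y = 3y', every remaining term of the linear equation is divisible by 3, so the left side is ≡ 0 (mod 3); but the right side 7 ≡ 1 (mod 3). No integers can satisfy it.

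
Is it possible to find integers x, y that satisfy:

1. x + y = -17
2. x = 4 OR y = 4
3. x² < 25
Yes

Take x = 4, y = -21. Substituting into each constraint:
  (1) 4 + (-21) = -17 ✓
  (2) x = 4, target 4 ✓ (first branch holds)
  (3) x² = (4)² = 16, and 16 < 25 ✓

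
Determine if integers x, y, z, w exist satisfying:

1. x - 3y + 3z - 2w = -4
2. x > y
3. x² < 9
Yes

Take x = 1, y = 0, z = 1, w = 4. Substituting into each constraint:
  (1) 1 - 3(0) + 3(1) - 2(4) = -4 ✓
  (2) 1 > 0 ✓
  (3) x² = (1)² = 1, and 1 < 9 ✓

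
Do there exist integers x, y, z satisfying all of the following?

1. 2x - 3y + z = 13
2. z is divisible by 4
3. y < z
Yes

Take x = 5, y = -1, z = 0. Substituting into each constraint:
  (1) 2(5) - 3(-1) + 0 = 13 ✓
  (2) 0 = 4 × 0, remainder 0 ✓
  (3) -1 < 0 ✓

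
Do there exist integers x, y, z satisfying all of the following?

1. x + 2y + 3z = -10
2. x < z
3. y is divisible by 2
Yes

Take x = 0, y = -8, z = 2. Substituting into each constraint:
  (1) 0 + 2(-8) + 3(2) = -10 ✓
  (2) 0 < 2 ✓
  (3) -8 = 2 × -4, remainder 0 ✓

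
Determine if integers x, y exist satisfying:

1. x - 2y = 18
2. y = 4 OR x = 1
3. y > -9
Yes

Take x = 26, y = 4. Substituting into each constraint:
  (1) 26 - 2(4) = 18 ✓
  (2) y = 4, target 4 ✓ (first branch holds)
  (3) 4 > -9 ✓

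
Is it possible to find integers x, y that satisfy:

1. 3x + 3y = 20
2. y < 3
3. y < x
No

Even the single constraint (3x + 3y = 20) is infeasible over the integers.

  - 3x + 3y = 20: every term on the left is divisible by 3, so the LHS ≡ 0 (mod 3), but the RHS 20 is not — no integer solution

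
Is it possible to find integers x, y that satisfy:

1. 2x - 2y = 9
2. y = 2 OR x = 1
No

Even the single constraint (2x - 2y = 9) is infeasible over the integers.

  - 2x - 2y = 9: every term on the left is divisible by 2, so the LHS ≡ 0 (mod 2), but the RHS 9 is not — no integer solution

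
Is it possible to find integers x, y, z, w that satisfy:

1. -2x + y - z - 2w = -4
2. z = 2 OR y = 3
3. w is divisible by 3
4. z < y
Yes

Take x = 3, y = 3, z = 1, w = 0. Substituting into each constraint:
  (1) -2(3) + 3 + (-1) - 2(0) = -4 ✓
  (2) y = 3, target 3 ✓ (second branch holds)
  (3) 0 = 3 × 0, remainder 0 ✓
  (4) 1 < 3 ✓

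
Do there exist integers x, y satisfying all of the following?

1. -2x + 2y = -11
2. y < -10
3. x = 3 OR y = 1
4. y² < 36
No

Even the single constraint (-2x + 2y = -11) is infeasible over the integers.

  - -2x + 2y = -11: every term on the left is divisible by 2, so the LHS ≡ 0 (mod 2), but the RHS -11 is not — no integer solution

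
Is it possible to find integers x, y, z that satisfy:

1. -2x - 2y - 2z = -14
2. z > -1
Yes

Take x = 0, y = 7, z = 0. Substituting into each constraint:
  (1) -2(0) - 2(7) - 2(0) = -14 ✓
  (2) 0 > -1 ✓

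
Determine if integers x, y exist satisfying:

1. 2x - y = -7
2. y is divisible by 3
Yes

Take x = 1, y = 9. Substituting into each constraint:
  (1) 2(1) + (-9) = -7 ✓
  (2) 9 = 3 × 3, remainder 0 ✓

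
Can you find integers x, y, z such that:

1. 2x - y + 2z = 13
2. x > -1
Yes

Take x = 0, y = -13, z = 0. Substituting into each constraint:
  (1) 2(0) + 13 + 2(0) = 13 ✓
  (2) 0 > -1 ✓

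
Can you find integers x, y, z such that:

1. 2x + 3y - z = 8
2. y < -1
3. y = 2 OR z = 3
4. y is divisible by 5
Yes

Take x = 13, y = -5, z = 3. Substituting into each constraint:
  (1) 2(13) + 3(-5) + (-3) = 8 ✓
  (2) -5 < -1 ✓
  (3) z = 3, target 3 ✓ (second branch holds)
  (4) -5 = 5 × -1, remainder 0 ✓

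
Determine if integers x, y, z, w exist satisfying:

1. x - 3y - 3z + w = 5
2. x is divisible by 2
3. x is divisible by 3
Yes

Take x = 0, y = 0, z = 0, w = 5. Substituting into each constraint:
  (1) 0 - 3(0) - 3(0) + 5 = 5 ✓
  (2) 0 = 2 × 0, remainder 0 ✓
  (3) 0 = 3 × 0, remainder 0 ✓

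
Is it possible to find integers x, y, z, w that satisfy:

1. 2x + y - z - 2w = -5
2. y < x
Yes

Take x = 2, y = 1, z = 0, w = 5. Substituting into each constraint:
  (1) 2(2) + 1 + 0 - 2(5) = -5 ✓
  (2) 1 < 2 ✓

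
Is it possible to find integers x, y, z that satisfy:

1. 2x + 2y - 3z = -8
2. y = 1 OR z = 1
Yes

Take x = -5, y = 1, z = 0. Substituting into each constraint:
  (1) 2(-5) + 2(1) - 3(0) = -8 ✓
  (2) y = 1, target 1 ✓ (first branch holds)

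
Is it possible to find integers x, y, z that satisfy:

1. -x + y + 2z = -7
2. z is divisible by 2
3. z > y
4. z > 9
Yes

Take x = 27, y = 0, z = 10. Substituting into each constraint:
  (1) (-27) + 0 + 2(10) = -7 ✓
  (2) 10 = 2 × 5, remainder 0 ✓
  (3) 10 > 0 ✓
  (4) 10 > 9 ✓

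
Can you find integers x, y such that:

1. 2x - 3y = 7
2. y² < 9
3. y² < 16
Yes

Take x = 2, y = -1. Substituting into each constraint:
  (1) 2(2) - 3(-1) = 7 ✓
  (2) y² = (-1)² = 1, and 1 < 9 ✓
  (3) y² = (-1)² = 1, and 1 < 16 ✓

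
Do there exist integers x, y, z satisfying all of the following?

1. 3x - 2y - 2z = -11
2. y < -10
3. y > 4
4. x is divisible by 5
No

A contradictory subset is {y < -10, y > 4}. No integer assignment can satisfy these jointly:

  - y < -10: bounds one variable relative to a constant
  - y > 4: bounds one variable relative to a constant

Direct contradiction: the bounds on y require y ≥ 5 and y ≤ -11 simultaneously, which is empty.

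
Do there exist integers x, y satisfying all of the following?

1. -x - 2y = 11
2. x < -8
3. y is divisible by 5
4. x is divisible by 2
No

A contradictory subset is {-x - 2y = 11, x is divisible by 2}. No integer assignment can satisfy these jointly:

  - -x - 2y = 11: is a linear equation tying the variables together
  - x is divisible by 2: restricts x to multiples of 2

Modular obstruction: writing x = 2x', every remaining term of the linear equation is divisible by 2, so the left side is ≡ 0 (mod 2); but the right side 11 ≡ 1 (mod 2). No integers can satisfy it.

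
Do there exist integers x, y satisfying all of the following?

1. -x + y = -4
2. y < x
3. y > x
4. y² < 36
No

A contradictory subset is {y < x, y > x}. No integer assignment can satisfy these jointly:

  - y < x: bounds one variable relative to another variable
  - y > x: bounds one variable relative to another variable

Direct contradiction: x > y and y > x cannot both hold.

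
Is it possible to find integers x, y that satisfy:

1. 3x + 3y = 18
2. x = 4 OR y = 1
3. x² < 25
Yes

Take x = 4, y = 2. Substituting into each constraint:
  (1) 3(4) + 3(2) = 18 ✓
  (2) x = 4, target 4 ✓ (first branch holds)
  (3) x² = (4)² = 16, and 16 < 25 ✓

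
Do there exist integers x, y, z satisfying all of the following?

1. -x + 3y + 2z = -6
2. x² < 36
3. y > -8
Yes

Take x = 0, y = 0, z = -3. Substituting into each constraint:
  (1) 0 + 3(0) + 2(-3) = -6 ✓
  (2) x² = (0)² = 0, and 0 < 36 ✓
  (3) 0 > -8 ✓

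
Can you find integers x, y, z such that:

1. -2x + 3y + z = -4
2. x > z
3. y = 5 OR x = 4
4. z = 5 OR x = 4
Yes

Take x = 4, y = 1, z = 1. Substituting into each constraint:
  (1) -2(4) + 3(1) + 1 = -4 ✓
  (2) 4 > 1 ✓
  (3) x = 4, target 4 ✓ (second branch holds)
  (4) x = 4, target 4 ✓ (second branch holds)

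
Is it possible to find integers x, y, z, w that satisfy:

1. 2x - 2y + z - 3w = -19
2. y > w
Yes

Take x = 0, y = 1, z = -17, w = 0. Substituting into each constraint:
  (1) 2(0) - 2(1) + (-17) - 3(0) = -19 ✓
  (2) 1 > 0 ✓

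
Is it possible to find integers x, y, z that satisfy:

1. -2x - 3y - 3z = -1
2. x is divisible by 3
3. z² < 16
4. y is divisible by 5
No

A contradictory subset is {-2x - 3y - 3z = -1, x is divisible by 3}. No integer assignment can satisfy these jointly:

  - -2x - 3y - 3z = -1: is a linear equation tying the variables together
  - x is divisible by 3: restricts x to multiples of 3

Modular obstruction: writing x = 3x', every remaining term of the linear equation is divisible by 3, so the left side is ≡ 0 (mod 3); but the right side -1 ≡ 2 (mod 3). No integers can satisfy it.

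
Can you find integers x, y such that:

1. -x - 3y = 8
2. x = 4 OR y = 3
Yes

Take x = 4, y = -4. Substituting into each constraint:
  (1) (-4) - 3(-4) = 8 ✓
  (2) x = 4, target 4 ✓ (first branch holds)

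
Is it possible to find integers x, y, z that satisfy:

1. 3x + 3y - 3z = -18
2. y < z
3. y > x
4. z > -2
Yes

Take x = -5, y = 0, z = 1. Substituting into each constraint:
  (1) 3(-5) + 3(0) - 3(1) = -18 ✓
  (2) 0 < 1 ✓
  (3) 0 > -5 ✓
  (4) 1 > -2 ✓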